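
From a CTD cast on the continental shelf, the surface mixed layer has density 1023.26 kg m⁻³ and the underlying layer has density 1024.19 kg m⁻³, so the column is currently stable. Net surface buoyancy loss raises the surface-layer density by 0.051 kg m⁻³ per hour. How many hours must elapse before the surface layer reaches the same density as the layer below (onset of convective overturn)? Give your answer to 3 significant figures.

Density deficit of the surface layer: 1024.19 − 1023.26 = 0.93 kg m⁻³.
Required change = 0.93 / 0.051 = 18.2 hours.

18.2 hours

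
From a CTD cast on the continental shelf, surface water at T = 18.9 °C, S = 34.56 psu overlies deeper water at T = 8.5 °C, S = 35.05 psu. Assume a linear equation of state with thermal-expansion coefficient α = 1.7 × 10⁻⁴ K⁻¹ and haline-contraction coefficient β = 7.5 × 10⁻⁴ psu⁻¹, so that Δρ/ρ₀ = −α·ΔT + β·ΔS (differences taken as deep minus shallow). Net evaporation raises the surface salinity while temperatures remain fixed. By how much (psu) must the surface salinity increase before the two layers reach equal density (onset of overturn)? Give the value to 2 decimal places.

2.85 psu

Neutral buoyancy requires −α(T_deep − T_surf) + β(S_deep − S_surf′) = 0.
S_surf′ = S_deep − (α/β)·ΔT = 35.05 − (1.7 × 10⁻⁴/7.5 × 10⁻⁴)·(-10.4) = 37.4073 psu.
Increase required: 37.4073 − 34.56 = 2.8473 psu.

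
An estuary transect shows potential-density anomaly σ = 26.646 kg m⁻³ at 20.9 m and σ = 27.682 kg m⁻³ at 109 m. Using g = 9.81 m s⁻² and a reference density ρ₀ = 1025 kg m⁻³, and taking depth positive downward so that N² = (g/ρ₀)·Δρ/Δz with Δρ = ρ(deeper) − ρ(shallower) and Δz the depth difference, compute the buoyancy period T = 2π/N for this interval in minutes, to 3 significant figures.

9.87 min

Δρ = 1027.682 − 1026.646 = 1.036 kg m⁻³ over Δz = 109 − 20.9 = 88.1 m.
N² = (9.81/1025) × (1.036/88.1) = 1.1255 × 10⁻⁴ s⁻².
N = √(1.1255 × 10⁻⁴) = 0.010609 rad s⁻¹, so T = 2π/N = 592.25 s = 9.8708 min ≈ 9.87 min.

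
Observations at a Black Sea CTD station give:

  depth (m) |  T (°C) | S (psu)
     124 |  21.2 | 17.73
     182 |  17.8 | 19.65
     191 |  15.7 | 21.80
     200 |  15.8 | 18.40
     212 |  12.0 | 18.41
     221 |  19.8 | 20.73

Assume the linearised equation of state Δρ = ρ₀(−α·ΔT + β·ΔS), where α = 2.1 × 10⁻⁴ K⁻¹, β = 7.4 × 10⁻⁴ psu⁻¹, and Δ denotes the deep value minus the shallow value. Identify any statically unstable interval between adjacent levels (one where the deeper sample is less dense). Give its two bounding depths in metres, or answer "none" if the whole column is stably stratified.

191–200 m

Evaluate Δρ/ρ₀ = −αΔT + βΔS across each adjacent pair:
  124–182 m: −αΔT+βΔS = −(2.1 × 10⁻⁴)(-3.4)+(7.4 × 10⁻⁴)(+1.92) = 2.1 × 10⁻³ → stable
  182–191 m: −αΔT+βΔS = −(2.1 × 10⁻⁴)(-2.1)+(7.4 × 10⁻⁴)(+2.15) = 2.0 × 10⁻³ → stable
  191–200 m: −αΔT+βΔS = −(2.1 × 10⁻⁴)(+0.1)+(7.4 × 10⁻⁴)(-3.40) = -2.5 × 10⁻³ → UNSTABLE
  200–212 m: −αΔT+βΔS = −(2.1 × 10⁻⁴)(-3.8)+(7.4 × 10⁻⁴)(+0.01) = 8.1 × 10⁻⁴ → stable
  212–221 m: −αΔT+βΔS = −(2.1 × 10⁻⁴)(+7.8)+(7.4 × 10⁻⁴)(+2.32) = 7.9 × 10⁻⁵ → stable
The 191–200 m interval has Δρ < 0: lighter water underlies denser water.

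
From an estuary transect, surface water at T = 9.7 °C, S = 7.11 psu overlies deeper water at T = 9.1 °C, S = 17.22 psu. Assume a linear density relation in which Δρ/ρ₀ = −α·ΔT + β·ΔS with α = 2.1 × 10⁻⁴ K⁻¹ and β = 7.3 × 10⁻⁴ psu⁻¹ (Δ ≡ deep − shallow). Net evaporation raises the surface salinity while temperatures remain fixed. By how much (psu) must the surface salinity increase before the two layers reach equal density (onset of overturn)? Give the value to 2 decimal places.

10.28 psu

Neutral buoyancy requires −α(T_deep − T_surf) + β(S_deep − S_surf′) = 0.
S_surf′ = S_deep − (α/β)·ΔT = 17.22 − (2.1 × 10⁻⁴/7.3 × 10⁻⁴)·(-0.6) = 17.3926 psu.
Increase required: 17.3926 − 7.11 = 10.2826 psu.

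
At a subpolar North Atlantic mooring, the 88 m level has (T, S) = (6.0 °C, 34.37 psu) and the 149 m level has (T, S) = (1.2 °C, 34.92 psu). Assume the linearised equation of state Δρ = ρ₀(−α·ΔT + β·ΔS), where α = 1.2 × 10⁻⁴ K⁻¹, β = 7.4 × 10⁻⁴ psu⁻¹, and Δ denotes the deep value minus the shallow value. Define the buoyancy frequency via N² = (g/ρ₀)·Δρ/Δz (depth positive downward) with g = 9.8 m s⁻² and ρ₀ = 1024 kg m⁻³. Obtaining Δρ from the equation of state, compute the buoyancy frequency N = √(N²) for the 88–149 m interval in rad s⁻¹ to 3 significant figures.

ΔT = -4.8 K, ΔS = +0.55 psu (deep − shallow).
Δρ/ρ₀ = −αΔT + βΔS = 5.76 × 10⁻⁴ + 4.07 × 10⁻⁴ = 9.83 × 10⁻⁴, so Δρ ≈ 1.007 kg m⁻³.
N² = (g/ρ₀)·Δρ/Δz = g·(Δρ/ρ₀)/Δz = 9.8 × 9.83 × 10⁻⁴ / 61 = 1.5792 × 10⁻⁴ s⁻².
N = √(1.5792 × 10⁻⁴) = 0.012567 rad s⁻¹ ≈ 0.0126 rad s⁻¹.

0.0126 rad s⁻¹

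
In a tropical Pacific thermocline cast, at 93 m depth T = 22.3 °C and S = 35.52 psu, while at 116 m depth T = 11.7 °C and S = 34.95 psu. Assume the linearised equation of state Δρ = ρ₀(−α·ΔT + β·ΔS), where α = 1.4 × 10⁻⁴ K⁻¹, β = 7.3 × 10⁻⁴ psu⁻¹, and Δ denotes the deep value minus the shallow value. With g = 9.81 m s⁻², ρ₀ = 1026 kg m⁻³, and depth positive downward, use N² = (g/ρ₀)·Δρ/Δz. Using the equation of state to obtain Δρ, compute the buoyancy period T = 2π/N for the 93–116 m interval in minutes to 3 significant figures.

4.91 min

ΔT = -10.6 K, ΔS = -0.57 psu (deep − shallow).
Δρ/ρ₀ = −αΔT + βΔS = 1.484 × 10⁻³ − 4.161 × 10⁻⁴ = 1.0679 × 10⁻³, so Δρ ≈ 1.096 kg m⁻³.
N² = (g/ρ₀)·Δρ/Δz = g·(Δρ/ρ₀)/Δz = 9.81 × 1.0679 × 10⁻³ / 23 = 4.5548 × 10⁻⁴ s⁻².
N = √(4.5548 × 10⁻⁴) = 0.021342 rad s⁻¹ → T = 2π/N = 294.40 s = 4.9067 min ≈ 4.91 min.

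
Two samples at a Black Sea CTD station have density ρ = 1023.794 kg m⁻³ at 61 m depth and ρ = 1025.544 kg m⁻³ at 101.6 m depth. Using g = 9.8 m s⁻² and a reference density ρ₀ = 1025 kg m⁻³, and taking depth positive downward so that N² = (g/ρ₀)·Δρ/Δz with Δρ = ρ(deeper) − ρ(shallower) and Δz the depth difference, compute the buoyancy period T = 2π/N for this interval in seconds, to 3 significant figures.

Δρ = 1025.544 − 1023.794 = 1.750 kg m⁻³ over Δz = 101.6 − 61 = 40.6 m.
N² = (9.8/1025) × (1.750/40.6) = 4.1211 × 10⁻⁴ s⁻².
N = √(4.1211 × 10⁻⁴) = 0.020300 rad s⁻¹, so T = 2π/N = 309.52 s ≈ 310 s.

310 s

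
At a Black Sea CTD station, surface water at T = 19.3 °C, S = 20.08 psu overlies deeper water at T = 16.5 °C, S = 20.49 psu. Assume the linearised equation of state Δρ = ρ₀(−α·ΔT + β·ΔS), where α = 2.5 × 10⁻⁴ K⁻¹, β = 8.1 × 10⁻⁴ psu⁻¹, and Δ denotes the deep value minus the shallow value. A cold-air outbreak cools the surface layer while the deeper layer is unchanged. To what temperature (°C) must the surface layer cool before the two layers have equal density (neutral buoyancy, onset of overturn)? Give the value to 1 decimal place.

15.2 °C

Neutral buoyancy requires Δρ = 0, i.e. −α(T_deep − T_surf′) + β(S_deep − S_surf) = 0.
T_surf′ = T_deep − (β/α)·ΔS = 16.5 − (8.1 × 10⁻⁴/2.5 × 10⁻⁴)·(+0.41) = 15.172 °C.
Cooling required: 19.3 − (15.172) = 4.128 °C.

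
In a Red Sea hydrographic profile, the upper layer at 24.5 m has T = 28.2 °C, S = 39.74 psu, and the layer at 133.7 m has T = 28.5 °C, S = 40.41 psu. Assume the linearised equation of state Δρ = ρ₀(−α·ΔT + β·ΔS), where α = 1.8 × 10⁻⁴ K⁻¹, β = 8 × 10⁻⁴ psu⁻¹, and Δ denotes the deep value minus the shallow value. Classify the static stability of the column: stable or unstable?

ΔT = 28.5 − 28.2 = +0.3 K and ΔS = 40.41 − 39.74 = +0.67 psu (deep − shallow).
−αΔT = -5.40 × 10⁻⁵; βΔS = 5.36 × 10⁻⁴; sum Δρ/ρ₀ = 4.82 × 10⁻⁴.
Δρ/ρ₀ > 0, so Δρ > 0: deeper water is denser → statically stable.

stable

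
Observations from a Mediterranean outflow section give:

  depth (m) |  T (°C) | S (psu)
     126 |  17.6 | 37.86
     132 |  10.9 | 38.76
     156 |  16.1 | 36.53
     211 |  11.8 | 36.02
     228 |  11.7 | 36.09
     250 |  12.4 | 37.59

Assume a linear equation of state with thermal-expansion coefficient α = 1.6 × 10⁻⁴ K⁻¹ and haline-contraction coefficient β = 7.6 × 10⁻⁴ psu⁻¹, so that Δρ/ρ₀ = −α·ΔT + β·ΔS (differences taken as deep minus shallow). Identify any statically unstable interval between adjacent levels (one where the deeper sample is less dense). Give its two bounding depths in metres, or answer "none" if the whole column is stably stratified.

Evaluate Δρ/ρ₀ = −αΔT + βΔS across each adjacent pair:
  126–132 m: −αΔT+βΔS = −(1.6 × 10⁻⁴)(-6.7)+(7.6 × 10⁻⁴)(+0.90) = 1.8 × 10⁻³ → stable
  132–156 m: −αΔT+βΔS = −(1.6 × 10⁻⁴)(+5.2)+(7.6 × 10⁻⁴)(-2.23) = -2.5 × 10⁻³ → UNSTABLE
  156–211 m: −αΔT+βΔS = −(1.6 × 10⁻⁴)(-4.3)+(7.6 × 10⁻⁴)(-0.51) = 3.0 × 10⁻⁴ → stable
  211–228 m: −αΔT+βΔS = −(1.6 × 10⁻⁴)(-0.1)+(7.6 × 10⁻⁴)(+0.07) = 6.9 × 10⁻⁵ → stable
  228–250 m: −αΔT+βΔS = −(1.6 × 10⁻⁴)(+0.7)+(7.6 × 10⁻⁴)(+1.50) = 1.0 × 10⁻³ → stable
The 132–156 m interval has Δρ < 0: lighter water underlies denser water.

132–156 m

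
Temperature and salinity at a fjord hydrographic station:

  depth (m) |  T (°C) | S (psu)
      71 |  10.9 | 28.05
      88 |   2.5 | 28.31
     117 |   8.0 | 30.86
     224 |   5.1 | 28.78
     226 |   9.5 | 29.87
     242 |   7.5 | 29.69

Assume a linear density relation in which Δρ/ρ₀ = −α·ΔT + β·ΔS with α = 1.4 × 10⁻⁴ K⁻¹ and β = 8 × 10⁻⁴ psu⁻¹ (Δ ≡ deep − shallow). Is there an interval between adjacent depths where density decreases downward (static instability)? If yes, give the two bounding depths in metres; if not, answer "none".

117–224 m

Evaluate Δρ/ρ₀ = −αΔT + βΔS across each adjacent pair:
  71–88 m: −αΔT+βΔS = −(1.4 × 10⁻⁴)(-8.4)+(8 × 10⁻⁴)(+0.26) = 1.4 × 10⁻³ → stable
  88–117 m: −αΔT+βΔS = −(1.4 × 10⁻⁴)(+5.5)+(8 × 10⁻⁴)(+2.55) = 1.3 × 10⁻³ → stable
  117–224 m: −αΔT+βΔS = −(1.4 × 10⁻⁴)(-2.9)+(8 × 10⁻⁴)(-2.08) = -1.3 × 10⁻³ → UNSTABLE
  224–226 m: −αΔT+βΔS = −(1.4 × 10⁻⁴)(+4.4)+(8 × 10⁻⁴)(+1.09) = 2.6 × 10⁻⁴ → stable
  226–242 m: −αΔT+βΔS = −(1.4 × 10⁻⁴)(-2.0)+(8 × 10⁻⁴)(-0.18) = 1.4 × 10⁻⁴ → stable
The 117–224 m interval has Δρ < 0: lighter water underlies denser water.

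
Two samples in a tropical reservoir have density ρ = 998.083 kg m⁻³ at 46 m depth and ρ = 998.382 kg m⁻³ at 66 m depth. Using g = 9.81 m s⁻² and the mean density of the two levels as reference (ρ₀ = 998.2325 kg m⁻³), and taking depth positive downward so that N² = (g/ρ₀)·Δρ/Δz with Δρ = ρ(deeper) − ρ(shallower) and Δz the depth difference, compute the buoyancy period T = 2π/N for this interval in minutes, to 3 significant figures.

8.64 min

Δρ = 998.382 − 998.083 = 0.299 kg m⁻³ over Δz = 66 − 46 = 20 m.
N² = (9.81/998.2325) × (0.299/20) = 1.4692 × 10⁻⁴ s⁻².
N = √(1.4692 × 10⁻⁴) = 0.012121 rad s⁻¹, so T = 2π/N = 518.37 s = 8.6395 min ≈ 8.64 min.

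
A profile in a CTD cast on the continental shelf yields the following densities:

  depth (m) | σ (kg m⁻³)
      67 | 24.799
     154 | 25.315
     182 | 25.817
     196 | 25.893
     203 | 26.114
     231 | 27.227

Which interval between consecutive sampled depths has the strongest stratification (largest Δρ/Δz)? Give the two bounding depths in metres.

Compute the density gradient over each adjacent pair:
  67–154 m: Δρ/Δz = 0.516/87 = 5.9 × 10⁻³ kg m⁻⁴
  154–182 m: Δρ/Δz = 0.502/28 = 0.018 kg m⁻⁴
  182–196 m: Δρ/Δz = 0.076/14 = 5.4 × 10⁻³ kg m⁻⁴
  196–203 m: Δρ/Δz = 0.221/7 = 0.032 kg m⁻⁴
  203–231 m: Δρ/Δz = 1.113/28 = 0.040 kg m⁻⁴
The largest gradient is in the 203–231 m interval — the pycnocline.

203–231 m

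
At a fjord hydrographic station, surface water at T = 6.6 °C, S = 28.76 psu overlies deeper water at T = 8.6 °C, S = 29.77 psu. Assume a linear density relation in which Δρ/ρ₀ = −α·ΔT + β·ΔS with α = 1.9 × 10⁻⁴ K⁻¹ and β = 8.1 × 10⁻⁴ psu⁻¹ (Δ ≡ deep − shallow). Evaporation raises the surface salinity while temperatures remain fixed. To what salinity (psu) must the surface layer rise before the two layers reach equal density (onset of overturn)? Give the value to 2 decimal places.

29.30 psu

Neutral buoyancy requires −α(T_deep − T_surf) + β(S_deep − S_surf′) = 0.
S_surf′ = S_deep − (α/β)·ΔT = 29.77 − (1.9 × 10⁻⁴/8.1 × 10⁻⁴)·(+2.0) = 29.3009 psu.
Increase required: 29.3009 − 28.76 = 0.5409 psu.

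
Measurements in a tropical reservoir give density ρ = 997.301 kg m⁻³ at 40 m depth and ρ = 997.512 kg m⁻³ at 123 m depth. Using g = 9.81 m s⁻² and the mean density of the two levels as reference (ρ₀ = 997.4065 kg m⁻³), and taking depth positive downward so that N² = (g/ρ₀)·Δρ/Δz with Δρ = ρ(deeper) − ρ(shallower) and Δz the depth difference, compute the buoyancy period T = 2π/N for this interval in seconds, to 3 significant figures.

1.26 × 10³ s

Δρ = 997.512 − 997.301 = 0.211 kg m⁻³ over Δz = 123 − 40 = 83 m.
N² = (9.81/997.4065) × (0.211/83) = 2.5004 × 10⁻⁵ s⁻².
N = √(2.5004 × 10⁻⁵) = 5.0004 × 10⁻³ rad s⁻¹, so T = 2π/N = 1.2565 × 10³ s ≈ 1.26 × 10³ s.
N² > 0, so the interval is statically stable.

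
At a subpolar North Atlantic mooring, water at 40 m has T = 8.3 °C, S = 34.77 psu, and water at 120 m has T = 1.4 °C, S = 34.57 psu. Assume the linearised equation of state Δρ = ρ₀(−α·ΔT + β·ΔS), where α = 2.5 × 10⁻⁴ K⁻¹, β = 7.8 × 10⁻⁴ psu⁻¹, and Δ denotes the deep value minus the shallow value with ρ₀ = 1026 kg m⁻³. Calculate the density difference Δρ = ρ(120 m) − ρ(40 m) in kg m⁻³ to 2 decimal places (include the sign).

ΔT = -6.9 K, ΔS = -0.20 psu (deep − shallow).
Δρ/ρ₀ = −(2.5 × 10⁻⁴)(-6.9) + (7.8 × 10⁻⁴)(-0.20) = 1.569 × 10⁻³.
Δρ = 1026 × (1.569 × 10⁻³) = +1.61 kg m⁻³.
Positive Δρ: denser below, stable.

+1.61 kg m⁻³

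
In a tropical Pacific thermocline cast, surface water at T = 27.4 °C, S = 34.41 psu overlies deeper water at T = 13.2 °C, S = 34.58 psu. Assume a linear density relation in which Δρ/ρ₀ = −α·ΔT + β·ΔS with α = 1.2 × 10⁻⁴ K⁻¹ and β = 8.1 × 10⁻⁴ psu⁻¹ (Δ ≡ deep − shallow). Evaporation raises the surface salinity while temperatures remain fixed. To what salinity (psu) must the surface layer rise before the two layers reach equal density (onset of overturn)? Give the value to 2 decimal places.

Neutral buoyancy requires −α(T_deep − T_surf) + β(S_deep − S_surf′) = 0.
S_surf′ = S_deep − (α/β)·ΔT = 34.58 − (1.2 × 10⁻⁴/8.1 × 10⁻⁴)·(-14.2) = 36.6837 psu.
Increase required: 36.6837 − 34.41 = 2.2737 psu.

36.68 psu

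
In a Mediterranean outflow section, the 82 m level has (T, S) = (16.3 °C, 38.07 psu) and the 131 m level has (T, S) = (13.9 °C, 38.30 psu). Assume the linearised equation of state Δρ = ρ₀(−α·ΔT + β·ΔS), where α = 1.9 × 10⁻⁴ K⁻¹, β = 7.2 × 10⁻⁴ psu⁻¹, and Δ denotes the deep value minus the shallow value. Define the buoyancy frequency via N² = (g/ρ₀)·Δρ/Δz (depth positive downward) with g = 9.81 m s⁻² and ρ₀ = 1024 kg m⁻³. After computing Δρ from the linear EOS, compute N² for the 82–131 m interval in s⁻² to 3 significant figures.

ΔT = -2.4 K, ΔS = +0.23 psu (deep − shallow).
Δρ/ρ₀ = −αΔT + βΔS = 4.56 × 10⁻⁴ + 1.656 × 10⁻⁴ = 6.216 × 10⁻⁴, so Δρ ≈ 0.6365 kg m⁻³.
N² = (g/ρ₀)·Δρ/Δz = g·(Δρ/ρ₀)/Δz = 9.81 × 6.216 × 10⁻⁴ / 49 = 1.2445 × 10⁻⁴ s⁻² ≈ 1.24 × 10⁻⁴ s⁻².

1.24 × 10⁻⁴ s⁻²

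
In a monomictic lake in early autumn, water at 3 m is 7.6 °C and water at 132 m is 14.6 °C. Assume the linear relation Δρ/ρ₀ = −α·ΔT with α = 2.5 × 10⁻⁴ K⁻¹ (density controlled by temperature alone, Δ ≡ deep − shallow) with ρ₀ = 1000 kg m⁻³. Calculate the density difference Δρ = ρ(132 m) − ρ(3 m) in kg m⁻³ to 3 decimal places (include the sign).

ΔT = +7.0 K, Δρ/ρ₀ = −αΔT = -1.75 × 10⁻³.
Δρ = 1000 × (-1.75 × 10⁻³) = -1.750 kg m⁻³.
Negative Δρ: lighter below, statically unstable.

-1.750 kg m⁻³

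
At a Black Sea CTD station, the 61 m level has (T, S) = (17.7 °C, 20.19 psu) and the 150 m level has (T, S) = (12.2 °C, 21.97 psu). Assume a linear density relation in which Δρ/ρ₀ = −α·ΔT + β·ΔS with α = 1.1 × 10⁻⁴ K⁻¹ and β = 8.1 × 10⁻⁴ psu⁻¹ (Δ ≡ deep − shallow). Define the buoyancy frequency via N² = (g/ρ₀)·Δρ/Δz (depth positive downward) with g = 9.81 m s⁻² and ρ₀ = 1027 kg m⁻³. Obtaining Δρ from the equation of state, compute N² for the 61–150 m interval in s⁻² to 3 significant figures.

2.26 × 10⁻⁴ s⁻²

ΔT = -5.5 K, ΔS = +1.78 psu (deep − shallow).
Δρ/ρ₀ = −αΔT + βΔS = 6.05 × 10⁻⁴ + 1.4418 × 10⁻³ = 2.0468 × 10⁻³, so Δρ ≈ 2.102 kg m⁻³.
N² = (g/ρ₀)·Δρ/Δz = g·(Δρ/ρ₀)/Δz = 9.81 × 2.0468 × 10⁻³ / 89 = 2.2561 × 10⁻⁴ s⁻² ≈ 2.26 × 10⁻⁴ s⁻².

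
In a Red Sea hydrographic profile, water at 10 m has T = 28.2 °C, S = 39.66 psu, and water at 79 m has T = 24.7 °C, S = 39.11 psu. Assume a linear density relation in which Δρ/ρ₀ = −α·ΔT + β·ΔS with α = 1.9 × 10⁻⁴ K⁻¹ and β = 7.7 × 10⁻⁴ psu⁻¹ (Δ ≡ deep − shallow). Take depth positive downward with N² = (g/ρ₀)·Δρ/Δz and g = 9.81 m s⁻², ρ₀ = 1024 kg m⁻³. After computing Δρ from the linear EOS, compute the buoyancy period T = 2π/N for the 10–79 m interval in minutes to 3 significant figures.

ΔT = -3.5 K, ΔS = -0.55 psu (deep − shallow).
Δρ/ρ₀ = −αΔT + βΔS = 6.65 × 10⁻⁴ − 4.235 × 10⁻⁴ = 2.415 × 10⁻⁴, so Δρ ≈ 0.2473 kg m⁻³.
N² = (g/ρ₀)·Δρ/Δz = g·(Δρ/ρ₀)/Δz = 9.81 × 2.415 × 10⁻⁴ / 69 = 3.4335 × 10⁻⁵ s⁻².
N = √(3.4335 × 10⁻⁵) = 5.8596 × 10⁻³ rad s⁻¹ → T = 2π/N = 1.0723 × 10³ s = 17.872 min ≈ 17.9 min.

17.9 min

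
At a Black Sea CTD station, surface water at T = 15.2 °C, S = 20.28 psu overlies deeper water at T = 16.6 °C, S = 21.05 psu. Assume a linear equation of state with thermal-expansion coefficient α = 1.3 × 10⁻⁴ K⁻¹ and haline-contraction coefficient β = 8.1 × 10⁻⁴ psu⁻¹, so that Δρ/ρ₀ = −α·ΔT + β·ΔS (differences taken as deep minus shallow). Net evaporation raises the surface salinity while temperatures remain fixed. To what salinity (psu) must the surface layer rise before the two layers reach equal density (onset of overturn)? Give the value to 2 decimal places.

20.83 psu

Neutral buoyancy requires −α(T_deep − T_surf) + β(S_deep − S_surf′) = 0.
S_surf′ = S_deep − (α/β)·ΔT = 21.05 − (1.3 × 10⁻⁴/8.1 × 10⁻⁴)·(+1.4) = 20.8253 psu.
Increase required: 20.8253 − 20.28 = 0.5453 psu.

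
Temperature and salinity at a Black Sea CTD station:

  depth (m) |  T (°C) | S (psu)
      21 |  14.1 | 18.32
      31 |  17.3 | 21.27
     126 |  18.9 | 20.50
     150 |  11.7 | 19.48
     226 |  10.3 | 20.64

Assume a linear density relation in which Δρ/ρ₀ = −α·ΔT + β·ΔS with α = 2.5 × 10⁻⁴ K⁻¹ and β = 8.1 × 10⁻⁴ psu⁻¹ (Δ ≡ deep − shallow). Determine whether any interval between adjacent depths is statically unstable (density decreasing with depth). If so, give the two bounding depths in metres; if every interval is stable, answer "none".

31–126 m

Evaluate Δρ/ρ₀ = −αΔT + βΔS across each adjacent pair:
  21–31 m: −αΔT+βΔS = −(2.5 × 10⁻⁴)(+3.2)+(8.1 × 10⁻⁴)(+2.95) = 1.6 × 10⁻³ → stable
  31–126 m: −αΔT+βΔS = −(2.5 × 10⁻⁴)(+1.6)+(8.1 × 10⁻⁴)(-0.77) = -1.0 × 10⁻³ → UNSTABLE
  126–150 m: −αΔT+βΔS = −(2.5 × 10⁻⁴)(-7.2)+(8.1 × 10⁻⁴)(-1.02) = 9.7 × 10⁻⁴ → stable
  150–226 m: −αΔT+βΔS = −(2.5 × 10⁻⁴)(-1.4)+(8.1 × 10⁻⁴)(+1.16) = 1.3 × 10⁻³ → stable
The 31–126 m interval has Δρ < 0: lighter water underlies denser water.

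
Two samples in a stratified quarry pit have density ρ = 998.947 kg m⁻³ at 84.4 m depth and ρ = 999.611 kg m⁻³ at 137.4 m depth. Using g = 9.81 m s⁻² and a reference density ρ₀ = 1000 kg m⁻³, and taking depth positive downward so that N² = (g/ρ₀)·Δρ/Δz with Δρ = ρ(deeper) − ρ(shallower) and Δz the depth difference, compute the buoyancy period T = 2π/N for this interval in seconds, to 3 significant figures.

567 s

Δρ = 999.611 − 998.947 = 0.664 kg m⁻³ over Δz = 137.4 − 84.4 = 53 m.
N² = (9.81/1000) × (0.664/53) = 1.2290 × 10⁻⁴ s⁻².
N = √(1.2290 × 10⁻⁴) = 0.011086 rad s⁻¹, so T = 2π/N = 566.77 s ≈ 567 s.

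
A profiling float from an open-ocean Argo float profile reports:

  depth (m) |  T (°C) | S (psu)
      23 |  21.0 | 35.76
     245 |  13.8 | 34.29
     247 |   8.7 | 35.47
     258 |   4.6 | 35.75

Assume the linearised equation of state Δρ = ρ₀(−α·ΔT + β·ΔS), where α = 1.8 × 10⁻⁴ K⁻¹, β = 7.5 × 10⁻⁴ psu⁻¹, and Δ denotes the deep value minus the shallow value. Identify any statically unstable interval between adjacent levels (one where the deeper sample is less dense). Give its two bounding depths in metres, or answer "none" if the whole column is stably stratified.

Evaluate Δρ/ρ₀ = −αΔT + βΔS across each adjacent pair:
  23–245 m: −αΔT+βΔS = −(1.8 × 10⁻⁴)(-7.2)+(7.5 × 10⁻⁴)(-1.47) = 1.9 × 10⁻⁴ → stable
  245–247 m: −αΔT+βΔS = −(1.8 × 10⁻⁴)(-5.1)+(7.5 × 10⁻⁴)(+1.18) = 1.8 × 10⁻³ → stable
  247–258 m: −αΔT+βΔS = −(1.8 × 10⁻⁴)(-4.1)+(7.5 × 10⁻⁴)(+0.28) = 9.5 × 10⁻⁴ → stable
Every interval has Δρ > 0: the column is stably stratified throughout.

none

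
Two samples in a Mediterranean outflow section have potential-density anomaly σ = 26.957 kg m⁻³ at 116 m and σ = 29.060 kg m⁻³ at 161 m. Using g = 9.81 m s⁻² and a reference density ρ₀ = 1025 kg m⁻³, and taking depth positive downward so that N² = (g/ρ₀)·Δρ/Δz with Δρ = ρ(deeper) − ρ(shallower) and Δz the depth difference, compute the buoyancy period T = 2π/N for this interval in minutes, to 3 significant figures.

Δρ = 1029.060 − 1026.957 = 2.103 kg m⁻³ over Δz = 161 − 116 = 45 m.
N² = (9.81/1025) × (2.103/45) = 4.4727 × 10⁻⁴ s⁻².
N = √(4.4727 × 10⁻⁴) = 0.021149 rad s⁻¹, so T = 2π/N = 297.09 s = 4.9515 min ≈ 4.95 min.
N² > 0, so the interval is statically stable.

4.95 min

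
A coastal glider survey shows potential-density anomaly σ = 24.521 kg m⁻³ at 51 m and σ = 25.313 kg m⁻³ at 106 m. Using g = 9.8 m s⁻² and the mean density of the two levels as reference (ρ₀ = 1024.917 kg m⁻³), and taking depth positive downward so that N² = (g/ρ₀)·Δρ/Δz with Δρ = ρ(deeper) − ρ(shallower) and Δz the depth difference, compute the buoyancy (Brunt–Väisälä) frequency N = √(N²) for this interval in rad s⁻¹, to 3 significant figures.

0.0117 rad s⁻¹

Δρ = 1025.313 − 1024.521 = 0.792 kg m⁻³ over Δz = 106 − 51 = 55 m.
N² = (9.8/1024.917) × (0.792/55) = 1.3769 × 10⁻⁴ s⁻².
N = √(1.3769 × 10⁻⁴) = 0.011734 rad s⁻¹ ≈ 0.0117 rad s⁻¹.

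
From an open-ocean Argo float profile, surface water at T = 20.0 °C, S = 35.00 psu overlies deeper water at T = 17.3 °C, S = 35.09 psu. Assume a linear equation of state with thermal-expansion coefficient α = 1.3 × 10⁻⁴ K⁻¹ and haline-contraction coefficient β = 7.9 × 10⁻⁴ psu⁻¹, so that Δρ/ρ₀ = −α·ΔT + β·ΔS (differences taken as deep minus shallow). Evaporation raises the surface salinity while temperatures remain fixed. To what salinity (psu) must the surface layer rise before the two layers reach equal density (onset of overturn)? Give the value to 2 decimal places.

Neutral buoyancy requires −α(T_deep − T_surf) + β(S_deep − S_surf′) = 0.
S_surf′ = S_deep − (α/β)·ΔT = 35.09 − (1.3 × 10⁻⁴/7.9 × 10⁻⁴)·(-2.7) = 35.5343 psu.
Increase required: 35.5343 − 35.00 = 0.5343 psu.

35.53 psu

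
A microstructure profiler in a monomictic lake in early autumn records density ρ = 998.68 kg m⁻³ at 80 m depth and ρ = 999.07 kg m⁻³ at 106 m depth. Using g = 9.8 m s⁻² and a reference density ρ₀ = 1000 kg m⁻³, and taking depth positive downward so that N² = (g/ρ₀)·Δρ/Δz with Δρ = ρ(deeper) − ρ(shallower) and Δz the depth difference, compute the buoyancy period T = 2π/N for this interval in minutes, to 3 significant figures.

8.64 min

Δρ = 999.07 − 998.68 = 0.39 kg m⁻³ over Δz = 106 − 80 = 26 m.
N² = (9.8/1000) × (0.39/26) = 1.4700 × 10⁻⁴ s⁻².
N = √(1.4700 × 10⁻⁴) = 0.012124 rad s⁻¹, so T = 2π/N = 518.24 s = 8.6373 min ≈ 8.64 min.
A positive N² confirms static stability across the interval.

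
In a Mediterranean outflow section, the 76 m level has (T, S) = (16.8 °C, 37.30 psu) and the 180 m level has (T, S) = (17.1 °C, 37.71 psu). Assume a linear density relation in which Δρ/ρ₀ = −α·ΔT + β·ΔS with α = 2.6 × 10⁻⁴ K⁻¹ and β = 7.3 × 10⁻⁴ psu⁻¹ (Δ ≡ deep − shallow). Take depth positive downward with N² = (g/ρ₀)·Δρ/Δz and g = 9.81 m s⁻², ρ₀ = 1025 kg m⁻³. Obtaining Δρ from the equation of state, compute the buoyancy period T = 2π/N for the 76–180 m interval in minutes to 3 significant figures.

ΔT = +0.3 K, ΔS = +0.41 psu (deep − shallow).
Δρ/ρ₀ = −αΔT + βΔS = -7.80 × 10⁻⁵ + 2.993 × 10⁻⁴ = 2.213 × 10⁻⁴, so Δρ ≈ 0.2268 kg m⁻³.
N² = (g/ρ₀)·Δρ/Δz = g·(Δρ/ρ₀)/Δz = 9.81 × 2.213 × 10⁻⁴ / 104 = 2.0875 × 10⁻⁵ s⁻².
N = √(2.0875 × 10⁻⁵) = 4.5689 × 10⁻³ rad s⁻¹ → T = 2π/N = 1.3752 × 10³ s = 22.920 min ≈ 22.9 min.

22.9 min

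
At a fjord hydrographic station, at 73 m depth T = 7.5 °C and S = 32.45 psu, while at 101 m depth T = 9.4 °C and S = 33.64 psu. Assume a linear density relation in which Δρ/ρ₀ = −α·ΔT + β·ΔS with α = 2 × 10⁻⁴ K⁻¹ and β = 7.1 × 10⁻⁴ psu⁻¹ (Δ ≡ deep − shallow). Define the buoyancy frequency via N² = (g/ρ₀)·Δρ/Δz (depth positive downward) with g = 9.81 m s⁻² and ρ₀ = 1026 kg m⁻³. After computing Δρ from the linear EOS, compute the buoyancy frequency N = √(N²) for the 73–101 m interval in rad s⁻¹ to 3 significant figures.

0.0128 rad s⁻¹

ΔT = +1.9 K, ΔS = +1.19 psu (deep − shallow).
Δρ/ρ₀ = −αΔT + βΔS = -3.80 × 10⁻⁴ + 8.449 × 10⁻⁴ = 4.649 × 10⁻⁴, so Δρ ≈ 0.4770 kg m⁻³.
N² = (g/ρ₀)·Δρ/Δz = g·(Δρ/ρ₀)/Δz = 9.81 × 4.649 × 10⁻⁴ / 28 = 1.6288 × 10⁻⁴ s⁻².
N = √(1.6288 × 10⁻⁴) = 0.012762 rad s⁻¹ ≈ 0.0128 rad s⁻¹.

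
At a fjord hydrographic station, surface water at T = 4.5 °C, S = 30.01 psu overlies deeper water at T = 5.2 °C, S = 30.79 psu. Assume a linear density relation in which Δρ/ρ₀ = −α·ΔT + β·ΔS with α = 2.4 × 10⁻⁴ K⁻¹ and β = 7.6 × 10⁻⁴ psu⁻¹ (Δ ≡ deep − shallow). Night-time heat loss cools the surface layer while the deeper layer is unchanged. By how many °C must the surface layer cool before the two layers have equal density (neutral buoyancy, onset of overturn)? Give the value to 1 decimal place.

1.8 °C

Neutral buoyancy requires Δρ = 0, i.e. −α(T_deep − T_surf′) + β(S_deep − S_surf) = 0.
T_surf′ = T_deep − (β/α)·ΔS = 5.2 − (7.6 × 10⁻⁴/2.4 × 10⁻⁴)·(+0.78) = 2.730 °C.
Cooling required: 4.5 − (2.730) = 1.770 °C.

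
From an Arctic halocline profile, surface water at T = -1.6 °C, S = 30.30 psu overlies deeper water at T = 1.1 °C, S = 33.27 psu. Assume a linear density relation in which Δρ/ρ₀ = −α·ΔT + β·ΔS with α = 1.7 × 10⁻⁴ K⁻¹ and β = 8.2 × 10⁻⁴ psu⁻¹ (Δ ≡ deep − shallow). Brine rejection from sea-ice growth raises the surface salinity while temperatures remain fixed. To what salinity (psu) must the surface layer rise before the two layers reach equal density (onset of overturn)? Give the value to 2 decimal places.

Neutral buoyancy requires −α(T_deep − T_surf) + β(S_deep − S_surf′) = 0.
S_surf′ = S_deep − (α/β)·ΔT = 33.27 − (1.7 × 10⁻⁴/8.2 × 10⁻⁴)·(+2.7) = 32.7102 psu.
Increase required: 32.7102 − 30.30 = 2.4102 psu.

32.71 psu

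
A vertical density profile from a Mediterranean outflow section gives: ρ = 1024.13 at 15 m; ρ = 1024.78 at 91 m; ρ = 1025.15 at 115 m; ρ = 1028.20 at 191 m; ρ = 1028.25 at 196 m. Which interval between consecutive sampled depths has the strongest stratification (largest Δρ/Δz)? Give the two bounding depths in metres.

115–191 m

Compute the density gradient over each adjacent pair:
  15–91 m: Δρ/Δz = 0.65/76 = 8.6 × 10⁻³ kg m⁻⁴
  91–115 m: Δρ/Δz = 0.37/24 = 0.015 kg m⁻⁴
  115–191 m: Δρ/Δz = 3.05/76 = 0.040 kg m⁻⁴
  191–196 m: Δρ/Δz = 0.05/5 = 0.010 kg m⁻⁴
The largest gradient is in the 115–191 m interval — the pycnocline.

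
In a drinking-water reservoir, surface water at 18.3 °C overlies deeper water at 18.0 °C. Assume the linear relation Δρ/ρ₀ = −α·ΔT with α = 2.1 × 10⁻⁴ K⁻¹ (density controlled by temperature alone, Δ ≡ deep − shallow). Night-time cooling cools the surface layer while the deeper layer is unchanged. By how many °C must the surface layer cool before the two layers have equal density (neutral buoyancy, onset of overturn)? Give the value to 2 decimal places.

0.30 °C

With temperature the only control, equal density requires T_surf′ = T_deep.
T_surf′ = 18.0 °C.
Cooling required: 18.3 − 18.0 = 0.30 °C.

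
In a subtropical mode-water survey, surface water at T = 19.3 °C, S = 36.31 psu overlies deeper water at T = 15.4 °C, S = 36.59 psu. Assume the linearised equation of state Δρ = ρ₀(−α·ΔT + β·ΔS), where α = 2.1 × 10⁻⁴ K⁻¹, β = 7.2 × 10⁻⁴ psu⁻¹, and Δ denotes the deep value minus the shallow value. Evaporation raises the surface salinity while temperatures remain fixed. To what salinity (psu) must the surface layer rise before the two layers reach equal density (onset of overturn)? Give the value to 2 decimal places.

37.73 psu

Neutral buoyancy requires −α(T_deep − T_surf) + β(S_deep − S_surf′) = 0.
S_surf′ = S_deep − (α/β)·ΔT = 36.59 − (2.1 × 10⁻⁴/7.2 × 10⁻⁴)·(-3.9) = 37.7275 psu.
Increase required: 37.7275 − 36.31 = 1.4175 psu.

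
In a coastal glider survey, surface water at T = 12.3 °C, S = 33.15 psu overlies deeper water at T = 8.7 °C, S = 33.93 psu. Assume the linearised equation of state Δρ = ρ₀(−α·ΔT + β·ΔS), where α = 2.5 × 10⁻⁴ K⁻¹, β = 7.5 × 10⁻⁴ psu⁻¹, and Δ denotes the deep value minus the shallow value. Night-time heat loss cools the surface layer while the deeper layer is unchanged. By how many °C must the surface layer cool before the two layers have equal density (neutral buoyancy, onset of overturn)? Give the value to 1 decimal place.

Neutral buoyancy requires Δρ = 0, i.e. −α(T_deep − T_surf′) + β(S_deep − S_surf) = 0.
T_surf′ = T_deep − (β/α)·ΔS = 8.7 − (7.5 × 10⁻⁴/2.5 × 10⁻⁴)·(+0.78) = 6.360 °C.
Cooling required: 12.3 − (6.360) = 5.940 °C.

5.9 °C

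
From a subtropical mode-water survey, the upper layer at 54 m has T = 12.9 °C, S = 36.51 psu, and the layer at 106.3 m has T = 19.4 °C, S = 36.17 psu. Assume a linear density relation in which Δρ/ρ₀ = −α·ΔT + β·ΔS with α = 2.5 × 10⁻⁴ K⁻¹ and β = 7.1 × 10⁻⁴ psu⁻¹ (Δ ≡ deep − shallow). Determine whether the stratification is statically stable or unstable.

unstable

ΔT = 19.4 − 12.9 = +6.5 K and ΔS = 36.17 − 36.51 = -0.34 psu (deep − shallow).
−αΔT = -1.625 × 10⁻³; βΔS = -2.414 × 10⁻⁴; sum Δρ/ρ₀ = -1.8664 × 10⁻³.
Δρ/ρ₀ < 0, so Δρ < 0: deeper water is lighter → statically unstable; the column would overturn.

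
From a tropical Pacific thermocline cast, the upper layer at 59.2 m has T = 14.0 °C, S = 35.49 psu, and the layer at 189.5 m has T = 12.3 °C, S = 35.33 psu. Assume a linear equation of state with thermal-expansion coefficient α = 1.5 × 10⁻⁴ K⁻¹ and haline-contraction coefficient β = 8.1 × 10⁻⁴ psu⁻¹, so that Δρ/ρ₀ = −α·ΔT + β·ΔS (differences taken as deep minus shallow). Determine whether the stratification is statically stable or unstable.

ΔT = 12.3 − 14.0 = -1.7 K and ΔS = 35.33 − 35.49 = -0.16 psu (deep − shallow).
−αΔT = 2.55 × 10⁻⁴; βΔS = -1.296 × 10⁻⁴; sum Δρ/ρ₀ = 1.254 × 10⁻⁴.
Δρ/ρ₀ > 0, so Δρ > 0: deeper water is denser → statically stable.

stable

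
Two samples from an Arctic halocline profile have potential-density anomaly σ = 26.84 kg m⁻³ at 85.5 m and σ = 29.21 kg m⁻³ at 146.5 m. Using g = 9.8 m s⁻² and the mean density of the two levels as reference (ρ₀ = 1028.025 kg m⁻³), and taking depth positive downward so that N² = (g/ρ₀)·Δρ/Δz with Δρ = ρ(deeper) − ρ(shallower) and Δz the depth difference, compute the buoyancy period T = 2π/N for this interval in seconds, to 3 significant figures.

Δρ = 1029.21 − 1026.84 = 2.37 kg m⁻³ over Δz = 146.5 − 85.5 = 61 m.
N² = (9.8/1028.025) × (2.37/61) = 3.7037 × 10⁻⁴ s⁻².
N = √(3.7037 × 10⁻⁴) = 0.019245 rad s⁻¹, so T = 2π/N = 326.48 s ≈ 326 s.
A positive N² confirms static stability across the interval.

326 s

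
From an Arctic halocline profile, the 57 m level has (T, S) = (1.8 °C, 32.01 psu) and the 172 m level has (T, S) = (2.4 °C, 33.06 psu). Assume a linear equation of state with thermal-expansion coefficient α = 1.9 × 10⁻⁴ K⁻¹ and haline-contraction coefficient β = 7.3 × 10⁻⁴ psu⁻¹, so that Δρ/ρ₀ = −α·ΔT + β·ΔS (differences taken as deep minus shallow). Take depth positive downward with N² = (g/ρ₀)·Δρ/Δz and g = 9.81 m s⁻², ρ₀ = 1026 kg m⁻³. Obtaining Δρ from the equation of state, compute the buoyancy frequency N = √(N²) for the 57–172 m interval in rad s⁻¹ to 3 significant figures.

ΔT = +0.6 K, ΔS = +1.05 psu (deep − shallow).
Δρ/ρ₀ = −αΔT + βΔS = -1.14 × 10⁻⁴ + 7.665 × 10⁻⁴ = 6.525 × 10⁻⁴, so Δρ ≈ 0.6695 kg m⁻³.
N² = (g/ρ₀)·Δρ/Δz = g·(Δρ/ρ₀)/Δz = 9.81 × 6.525 × 10⁻⁴ / 115 = 5.5661 × 10⁻⁵ s⁻².
N = √(5.5661 × 10⁻⁵) = 7.4606 × 10⁻³ rad s⁻¹ ≈ 7.46 × 10⁻³ rad s⁻¹.

7.46 × 10⁻³ rad s⁻¹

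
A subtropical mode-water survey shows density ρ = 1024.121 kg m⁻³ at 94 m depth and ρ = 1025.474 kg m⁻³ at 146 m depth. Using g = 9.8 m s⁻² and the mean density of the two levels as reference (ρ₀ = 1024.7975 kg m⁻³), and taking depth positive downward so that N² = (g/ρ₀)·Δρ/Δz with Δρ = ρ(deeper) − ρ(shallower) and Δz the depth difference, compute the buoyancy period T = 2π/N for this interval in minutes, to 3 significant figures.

Δρ = 1025.474 − 1024.121 = 1.353 kg m⁻³ over Δz = 146 − 94 = 52 m.
N² = (9.8/1024.7975) × (1.353/52) = 2.4882 × 10⁻⁴ s⁻².
N = √(2.4882 × 10⁻⁴) = 0.015774 rad s⁻¹, so T = 2π/N = 398.33 s = 6.6388 min ≈ 6.64 min.
N² > 0, so the interval is statically stable.

6.64 min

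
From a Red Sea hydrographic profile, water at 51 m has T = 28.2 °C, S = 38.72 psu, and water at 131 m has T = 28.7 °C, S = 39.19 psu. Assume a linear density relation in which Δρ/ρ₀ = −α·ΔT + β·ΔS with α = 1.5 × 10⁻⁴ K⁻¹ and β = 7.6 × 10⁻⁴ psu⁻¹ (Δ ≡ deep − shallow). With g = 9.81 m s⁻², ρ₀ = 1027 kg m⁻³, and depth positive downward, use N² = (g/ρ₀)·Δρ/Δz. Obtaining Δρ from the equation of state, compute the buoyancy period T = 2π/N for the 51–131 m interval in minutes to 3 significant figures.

17.8 min

ΔT = +0.5 K, ΔS = +0.47 psu (deep − shallow).
Δρ/ρ₀ = −αΔT + βΔS = -7.50 × 10⁻⁵ + 3.572 × 10⁻⁴ = 2.822 × 10⁻⁴, so Δρ ≈ 0.2898 kg m⁻³.
N² = (g/ρ₀)·Δρ/Δz = g·(Δρ/ρ₀)/Δz = 9.81 × 2.822 × 10⁻⁴ / 80 = 3.4605 × 10⁻⁵ s⁻².
N = √(3.4605 × 10⁻⁵) = 5.8826 × 10⁻³ rad s⁻¹ → T = 2π/N = 1.0681 × 10³ s = 17.802 min ≈ 17.8 min.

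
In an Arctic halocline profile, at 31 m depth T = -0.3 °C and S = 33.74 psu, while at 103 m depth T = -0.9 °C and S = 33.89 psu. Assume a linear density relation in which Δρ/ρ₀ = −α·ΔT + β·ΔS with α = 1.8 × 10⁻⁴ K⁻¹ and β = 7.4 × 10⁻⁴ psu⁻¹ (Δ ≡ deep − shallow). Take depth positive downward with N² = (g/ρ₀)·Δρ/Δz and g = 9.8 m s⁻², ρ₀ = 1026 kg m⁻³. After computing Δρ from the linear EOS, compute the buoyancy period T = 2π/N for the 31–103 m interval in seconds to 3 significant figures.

ΔT = -0.6 K, ΔS = +0.15 psu (deep − shallow).
Δρ/ρ₀ = −αΔT + βΔS = 1.08 × 10⁻⁴ + 1.11 × 10⁻⁴ = 2.19 × 10⁻⁴, so Δρ ≈ 0.2247 kg m⁻³.
N² = (g/ρ₀)·Δρ/Δz = g·(Δρ/ρ₀)/Δz = 9.8 × 2.19 × 10⁻⁴ / 72 = 2.9808 × 10⁻⁵ s⁻².
N = √(2.9808 × 10⁻⁵) = 5.4597 × 10⁻³ rad s⁻¹ → T = 2π/N = 1.1508 × 10³ s ≈ 1.15 × 10³ s.

1.15 × 10³ s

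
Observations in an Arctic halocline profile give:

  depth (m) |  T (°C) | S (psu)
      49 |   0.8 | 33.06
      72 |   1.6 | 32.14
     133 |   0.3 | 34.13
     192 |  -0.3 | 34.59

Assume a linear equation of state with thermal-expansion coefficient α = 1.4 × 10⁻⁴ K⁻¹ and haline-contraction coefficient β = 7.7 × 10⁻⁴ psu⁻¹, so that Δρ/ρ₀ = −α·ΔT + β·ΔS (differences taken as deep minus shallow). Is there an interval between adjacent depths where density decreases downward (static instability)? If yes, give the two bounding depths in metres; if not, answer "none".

Evaluate Δρ/ρ₀ = −αΔT + βΔS across each adjacent pair:
  49–72 m: −αΔT+βΔS = −(1.4 × 10⁻⁴)(+0.8)+(7.7 × 10⁻⁴)(-0.92) = -8.2 × 10⁻⁴ → UNSTABLE
  72–133 m: −αΔT+βΔS = −(1.4 × 10⁻⁴)(-1.3)+(7.7 × 10⁻⁴)(+1.99) = 1.7 × 10⁻³ → stable
  133–192 m: −αΔT+βΔS = −(1.4 × 10⁻⁴)(-0.6)+(7.7 × 10⁻⁴)(+0.46) = 4.4 × 10⁻⁴ → stable
The 49–72 m interval has Δρ < 0: lighter water underlies denser water.

49–72 m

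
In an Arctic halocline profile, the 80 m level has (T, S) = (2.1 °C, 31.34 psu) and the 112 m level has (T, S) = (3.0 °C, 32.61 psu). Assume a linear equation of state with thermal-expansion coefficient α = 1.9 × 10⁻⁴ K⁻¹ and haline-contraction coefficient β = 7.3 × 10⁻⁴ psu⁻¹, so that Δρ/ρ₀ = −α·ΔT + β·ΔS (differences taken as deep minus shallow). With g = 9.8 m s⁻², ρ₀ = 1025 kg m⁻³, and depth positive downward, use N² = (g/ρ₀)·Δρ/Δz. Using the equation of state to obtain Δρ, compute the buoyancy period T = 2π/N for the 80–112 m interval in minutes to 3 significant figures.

6.88 min

ΔT = +0.9 K, ΔS = +1.27 psu (deep − shallow).
Δρ/ρ₀ = −αΔT + βΔS = -1.71 × 10⁻⁴ + 9.271 × 10⁻⁴ = 7.561 × 10⁻⁴, so Δρ ≈ 0.7750 kg m⁻³.
N² = (g/ρ₀)·Δρ/Δz = g·(Δρ/ρ₀)/Δz = 9.8 × 7.561 × 10⁻⁴ / 32 = 2.3156 × 10⁻⁴ s⁻².
N = √(2.3156 × 10⁻⁴) = 0.015217 rad s⁻¹ → T = 2π/N = 412.91 s = 6.8818 min ≈ 6.88 min.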